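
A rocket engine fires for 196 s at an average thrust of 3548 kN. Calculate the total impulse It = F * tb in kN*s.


It = 3548 * 196 = 695408 kN*s

695408 kN*s


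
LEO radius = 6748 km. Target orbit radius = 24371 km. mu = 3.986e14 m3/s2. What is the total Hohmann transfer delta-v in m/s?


V1 = sqrt(mu/r1) = 7685.66 m/s
dV1 = V1*(sqrt(2*r2/(r1+r2)) - 1) = 1933.12 m/s
V2 = sqrt(mu/r2) = 4044.19 m/s
dV2 = V2*(1 - sqrt(2*r1/(r1+r2))) = 1380.88 m/s
Total dV = 3314 m/s

3314 m/s


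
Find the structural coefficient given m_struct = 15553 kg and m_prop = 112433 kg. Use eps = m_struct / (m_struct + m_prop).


eps = 15553 / (15553 + 112433) = 0.1215

0.1215


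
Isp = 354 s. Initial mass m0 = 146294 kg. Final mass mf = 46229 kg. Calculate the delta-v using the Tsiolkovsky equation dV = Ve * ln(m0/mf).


Ve = 354 * 9.81 = 3472.74 m/s
dV = 3472.74 * ln(146294/46229) = 4001 m/s

4001 m/s


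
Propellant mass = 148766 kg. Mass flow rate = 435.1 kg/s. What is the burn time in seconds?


tb = 148766 / 435.1 = 341.9 s

341.9 s


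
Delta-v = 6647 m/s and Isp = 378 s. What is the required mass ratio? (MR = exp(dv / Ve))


Ve = 378 * 9.81 = 3708.18 m/s
MR = exp(6647 / 3708.18) = 6.005

6.005


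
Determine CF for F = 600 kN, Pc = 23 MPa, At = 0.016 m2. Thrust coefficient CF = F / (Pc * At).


CF = 600000 / (23e6 * 0.016) = 1.63

1.63


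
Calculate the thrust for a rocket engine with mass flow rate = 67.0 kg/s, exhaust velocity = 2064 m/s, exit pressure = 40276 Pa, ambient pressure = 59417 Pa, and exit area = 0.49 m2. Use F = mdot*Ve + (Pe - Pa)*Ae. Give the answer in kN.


F = 67.0 * 2064 + (40276 - 59417) * 0.49 = 128909.0 N = 128.9 kN

128.9 kN


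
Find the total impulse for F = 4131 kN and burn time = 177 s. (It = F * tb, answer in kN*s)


It = 4131 * 177 = 731187 kN*s

731187 kN*s


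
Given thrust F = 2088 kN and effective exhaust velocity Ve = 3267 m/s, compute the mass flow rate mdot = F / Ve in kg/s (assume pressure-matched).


mdot = F / Ve = 2088000 / 3267 = 639.1 kg/s

639.1 kg/s


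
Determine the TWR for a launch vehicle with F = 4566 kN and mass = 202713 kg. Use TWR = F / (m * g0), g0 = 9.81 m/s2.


TWR = 4566000 / (202713 * 9.81) = 2.3

2.3


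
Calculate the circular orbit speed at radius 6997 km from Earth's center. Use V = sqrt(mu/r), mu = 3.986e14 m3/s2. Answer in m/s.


V = sqrt(3.986e14 / 6997000) = 7548 m/s

7548 m/s


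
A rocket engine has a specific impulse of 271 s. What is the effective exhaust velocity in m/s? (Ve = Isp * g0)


Ve = Isp * g0 = 271 * 9.81 = 2658.5 m/s

2658.5 m/s


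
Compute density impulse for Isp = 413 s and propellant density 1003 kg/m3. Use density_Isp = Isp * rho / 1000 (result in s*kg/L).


rho*Isp = 413 * 1003 / 1000 = 414 s*kg/L

414 s*kg/L


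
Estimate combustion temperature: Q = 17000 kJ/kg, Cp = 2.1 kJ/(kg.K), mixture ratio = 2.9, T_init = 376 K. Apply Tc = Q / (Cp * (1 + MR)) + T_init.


Tc = 17000 / (2.1 * (1 + 2.9)) + 376 = 2452 K

2452 K


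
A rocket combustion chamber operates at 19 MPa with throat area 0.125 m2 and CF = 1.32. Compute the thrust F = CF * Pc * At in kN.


F = 1.32 * 19e6 * 0.125 = 3.1350e+06 N = 3135.0 kN

3135.0 kN


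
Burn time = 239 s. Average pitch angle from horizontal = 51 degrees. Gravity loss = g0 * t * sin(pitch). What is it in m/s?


GL = 9.81 * 239 * sin(51 deg) = 1822 m/s

1822 m/s


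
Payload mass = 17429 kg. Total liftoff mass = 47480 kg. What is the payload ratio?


PR = 17429 / 47480 = 0.3671

0.3671


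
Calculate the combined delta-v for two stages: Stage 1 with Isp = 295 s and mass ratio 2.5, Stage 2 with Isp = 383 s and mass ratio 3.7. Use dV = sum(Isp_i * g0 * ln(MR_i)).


dV1 = 295 * 9.81 * ln(2.5) = 2651.7 m/s
dV2 = 383 * 9.81 * ln(3.7) = 4915.7 m/s
Total dV = 2651.7 + 4915.7 = 7567.4 m/s ~ 7567 m/s

7567 m/s


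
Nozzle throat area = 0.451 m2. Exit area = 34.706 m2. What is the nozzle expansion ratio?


AR = 34.706 / 0.451 = 77.0

77.0


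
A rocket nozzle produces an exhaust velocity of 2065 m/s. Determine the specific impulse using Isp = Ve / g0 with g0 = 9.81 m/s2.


Isp = Ve / g0 = 2065 / 9.81 = 210.5 s

210.5 s


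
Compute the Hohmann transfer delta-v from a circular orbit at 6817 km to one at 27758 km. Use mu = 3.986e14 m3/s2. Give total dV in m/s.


V1 = sqrt(mu/r1) = 7646.66 m/s
dV1 = V1*(sqrt(2*r2/(r1+r2)) - 1) = 2042.81 m/s
V2 = sqrt(mu/r2) = 3789.44 m/s
dV2 = V2*(1 - sqrt(2*r1/(r1+r2))) = 1409.83 m/s
Total dV = 3453 m/s

3453 m/s


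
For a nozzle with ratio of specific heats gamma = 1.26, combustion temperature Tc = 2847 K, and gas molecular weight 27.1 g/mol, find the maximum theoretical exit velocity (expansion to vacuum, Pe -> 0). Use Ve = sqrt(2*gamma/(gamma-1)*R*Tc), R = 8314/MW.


R = 8314 / 27.1 = 306.79 J/(kg.K)
Ve = sqrt(2 * 1.26 / (1.26 - 1) * 306.79 * 2847) = 2910 m/s

2910 m/s


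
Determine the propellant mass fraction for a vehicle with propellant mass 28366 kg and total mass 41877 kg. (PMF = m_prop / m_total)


PMF = 28366 / 41877 = 0.677

0.677


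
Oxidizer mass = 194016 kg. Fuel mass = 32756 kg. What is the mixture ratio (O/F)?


MR = 194016 / 32756 = 5.92

5.92


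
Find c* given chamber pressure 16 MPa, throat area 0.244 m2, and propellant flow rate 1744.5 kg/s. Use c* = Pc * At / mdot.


c* = 16e6 * 0.244 / 1744.5 = 2238 m/s

2238 m/s


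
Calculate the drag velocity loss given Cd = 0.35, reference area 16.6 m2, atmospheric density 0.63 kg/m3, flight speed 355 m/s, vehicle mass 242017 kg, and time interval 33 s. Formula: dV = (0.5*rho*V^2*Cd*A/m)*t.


D = 0.5 * 0.63 * 355^2 * 0.35 * 16.6 = 230644.65 N
a = 230644.65 / 242017 = 0.953 m/s2
dV = 0.953 * 33 = 31.4 m/s

31.4 m/s


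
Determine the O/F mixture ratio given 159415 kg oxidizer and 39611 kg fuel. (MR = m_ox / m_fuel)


MR = 159415 / 39611 = 4.02

4.02


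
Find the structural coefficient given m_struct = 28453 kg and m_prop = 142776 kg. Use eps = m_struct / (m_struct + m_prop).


eps = 28453 / (28453 + 142776) = 0.1662

0.1662


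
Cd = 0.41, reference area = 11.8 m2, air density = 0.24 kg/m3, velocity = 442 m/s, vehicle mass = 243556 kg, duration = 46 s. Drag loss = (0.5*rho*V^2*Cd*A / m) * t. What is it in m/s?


D = 0.5 * 0.24 * 442^2 * 0.41 * 11.8 = 113420.52 N
a = 113420.52 / 243556 = 0.4657 m/s2
dV = 0.4657 * 46 = 21.4 m/s

21.4 m/s


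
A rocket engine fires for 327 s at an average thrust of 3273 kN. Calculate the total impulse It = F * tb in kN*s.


It = 3273 * 327 = 1070271 kN*s

1070271 kN*s


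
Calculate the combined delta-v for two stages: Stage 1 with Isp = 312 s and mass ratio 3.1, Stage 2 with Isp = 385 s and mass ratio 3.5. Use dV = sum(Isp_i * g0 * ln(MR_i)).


dV1 = 312 * 9.81 * ln(3.1) = 3462.9 m/s
dV2 = 385 * 9.81 * ln(3.5) = 4731.5 m/s
Total dV = 3462.9 + 4731.5 = 8194.4 m/s ~ 8194 m/s

8194 m/s


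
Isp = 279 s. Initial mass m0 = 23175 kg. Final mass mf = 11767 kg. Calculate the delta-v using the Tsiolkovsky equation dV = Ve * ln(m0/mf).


Ve = 279 * 9.81 = 2736.99 m/s
dV = 2736.99 * ln(23175/11767) = 1855 m/s

1855 m/s


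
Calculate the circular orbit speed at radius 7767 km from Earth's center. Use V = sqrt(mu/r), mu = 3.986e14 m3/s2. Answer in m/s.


V = sqrt(3.986e14 / 7767000) = 7164 m/s

7164 m/s


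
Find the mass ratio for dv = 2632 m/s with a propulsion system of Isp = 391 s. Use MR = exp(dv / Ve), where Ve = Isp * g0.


Ve = 391 * 9.81 = 3835.71 m/s
MR = exp(2632 / 3835.71) = 1.986

1.986


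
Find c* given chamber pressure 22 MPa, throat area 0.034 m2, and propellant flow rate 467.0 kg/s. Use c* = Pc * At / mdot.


c* = 22e6 * 0.034 / 467.0 = 1602 m/s

1602 m/s


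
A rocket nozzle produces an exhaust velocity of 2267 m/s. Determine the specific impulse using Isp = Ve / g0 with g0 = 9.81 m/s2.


Isp = Ve / g0 = 2267 / 9.81 = 231.1 s

231.1 s


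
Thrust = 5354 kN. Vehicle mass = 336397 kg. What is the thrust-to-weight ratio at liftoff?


TWR = 5354000 / (336397 * 9.81) = 1.62

1.62


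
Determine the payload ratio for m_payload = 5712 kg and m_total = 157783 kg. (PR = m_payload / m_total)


PR = 5712 / 157783 = 0.0362

0.0362


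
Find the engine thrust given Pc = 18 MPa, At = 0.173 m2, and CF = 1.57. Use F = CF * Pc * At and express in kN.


F = 1.57 * 18e6 * 0.173 = 4.8890e+06 N = 4889.0 kN

4889.0 kN


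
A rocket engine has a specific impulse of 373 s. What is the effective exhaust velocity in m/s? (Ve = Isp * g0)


Ve = Isp * g0 = 373 * 9.81 = 3659.1 m/s

3659.1 m/s


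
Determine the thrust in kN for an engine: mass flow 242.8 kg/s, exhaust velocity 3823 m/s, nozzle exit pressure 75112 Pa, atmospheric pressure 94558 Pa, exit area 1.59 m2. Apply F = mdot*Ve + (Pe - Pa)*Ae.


F = 242.8 * 3823 + (75112 - 94558) * 1.59 = 897305.0 N = 897.3 kN

897.3 kN


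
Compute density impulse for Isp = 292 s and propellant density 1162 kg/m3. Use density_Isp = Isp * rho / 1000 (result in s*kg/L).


rho*Isp = 292 * 1162 / 1000 = 339 s*kg/L

339 s*kg/L


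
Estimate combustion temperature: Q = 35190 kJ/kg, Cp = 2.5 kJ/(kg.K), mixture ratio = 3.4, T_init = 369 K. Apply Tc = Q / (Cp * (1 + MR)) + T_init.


Tc = 35190 / (2.5 * (1 + 3.4)) + 369 = 3568 K

3568 K


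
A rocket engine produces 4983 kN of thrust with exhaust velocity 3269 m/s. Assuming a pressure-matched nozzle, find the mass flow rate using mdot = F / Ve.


mdot = F / Ve = 4983000 / 3269 = 1524.3 kg/s

1524.3 kg/s


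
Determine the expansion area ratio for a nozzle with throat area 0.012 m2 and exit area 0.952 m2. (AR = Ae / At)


AR = 0.952 / 0.012 = 79.3

79.3


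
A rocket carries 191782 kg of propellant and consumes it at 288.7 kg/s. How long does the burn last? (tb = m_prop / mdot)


tb = 191782 / 288.7 = 664.3 s

664.3 s


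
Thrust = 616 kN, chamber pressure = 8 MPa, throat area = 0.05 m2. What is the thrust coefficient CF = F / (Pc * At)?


CF = 616000 / (8e6 * 0.05) = 1.54

1.54


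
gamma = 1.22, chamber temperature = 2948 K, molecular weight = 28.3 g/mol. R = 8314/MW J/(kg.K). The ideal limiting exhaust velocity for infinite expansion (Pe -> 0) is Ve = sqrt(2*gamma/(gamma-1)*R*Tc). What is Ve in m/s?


R = 8314 / 28.3 = 293.78 J/(kg.K)
Ve = sqrt(2 * 1.22 / (1.22 - 1) * 293.78 * 2948) = 3099 m/s

3099 m/s


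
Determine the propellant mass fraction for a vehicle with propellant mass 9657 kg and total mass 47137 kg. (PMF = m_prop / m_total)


PMF = 9657 / 47137 = 0.205

0.205


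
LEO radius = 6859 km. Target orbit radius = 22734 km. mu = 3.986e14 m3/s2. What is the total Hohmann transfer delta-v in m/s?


V1 = sqrt(mu/r1) = 7623.22 m/s
dV1 = V1*(sqrt(2*r2/(r1+r2)) - 1) = 1826.02 m/s
V2 = sqrt(mu/r2) = 4187.27 m/s
dV2 = V2*(1 - sqrt(2*r1/(r1+r2))) = 1336.37 m/s
Total dV = 3162 m/s

3162 m/s


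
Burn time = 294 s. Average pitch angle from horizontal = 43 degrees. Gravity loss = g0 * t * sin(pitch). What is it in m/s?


GL = 9.81 * 294 * sin(43 deg) = 1967 m/s

1967 m/s


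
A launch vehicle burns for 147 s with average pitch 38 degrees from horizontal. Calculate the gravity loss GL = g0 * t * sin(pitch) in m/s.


GL = 9.81 * 147 * sin(38 deg) = 888 m/s

888 m/s


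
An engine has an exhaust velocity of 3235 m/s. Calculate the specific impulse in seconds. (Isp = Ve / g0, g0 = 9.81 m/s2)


Isp = Ve / g0 = 3235 / 9.81 = 329.8 s

329.8 s


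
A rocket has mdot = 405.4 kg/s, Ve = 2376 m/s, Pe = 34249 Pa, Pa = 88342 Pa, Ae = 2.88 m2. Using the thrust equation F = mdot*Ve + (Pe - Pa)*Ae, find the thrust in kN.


F = 405.4 * 2376 + (34249 - 88342) * 2.88 = 807443.0 N = 807.4 kN

807.4 kN


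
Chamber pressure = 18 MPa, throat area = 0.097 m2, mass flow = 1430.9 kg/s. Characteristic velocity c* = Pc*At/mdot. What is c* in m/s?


c* = 18e6 * 0.097 / 1430.9 = 1220 m/s

1220 m/s


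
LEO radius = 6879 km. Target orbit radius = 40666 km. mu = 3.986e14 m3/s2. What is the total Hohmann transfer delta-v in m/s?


V1 = sqrt(mu/r1) = 7612.13 m/s
dV1 = V1*(sqrt(2*r2/(r1+r2)) - 1) = 2343.86 m/s
V2 = sqrt(mu/r2) = 3130.78 m/s
dV2 = V2*(1 - sqrt(2*r1/(r1+r2))) = 1446.64 m/s
Total dV = 3791 m/s

3791 m/s


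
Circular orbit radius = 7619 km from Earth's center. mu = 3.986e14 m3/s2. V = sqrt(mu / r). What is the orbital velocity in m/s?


V = sqrt(3.986e14 / 7619000) = 7233 m/s

7233 m/s


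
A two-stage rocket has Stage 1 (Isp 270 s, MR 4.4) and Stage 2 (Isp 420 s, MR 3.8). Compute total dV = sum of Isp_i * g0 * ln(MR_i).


dV1 = 270 * 9.81 * ln(4.4) = 3924.3 m/s
dV2 = 420 * 9.81 * ln(3.8) = 5500.5 m/s
Total dV = 3924.3 + 5500.5 = 9424.8 m/s ~ 9425 m/s

9425 m/s


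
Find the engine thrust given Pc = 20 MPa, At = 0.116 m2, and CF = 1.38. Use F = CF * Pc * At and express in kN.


F = 1.38 * 20e6 * 0.116 = 3.2016e+06 N = 3201.6 kN

3201.6 kN


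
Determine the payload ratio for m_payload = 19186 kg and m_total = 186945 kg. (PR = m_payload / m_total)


PR = 19186 / 186945 = 0.1026

0.1026


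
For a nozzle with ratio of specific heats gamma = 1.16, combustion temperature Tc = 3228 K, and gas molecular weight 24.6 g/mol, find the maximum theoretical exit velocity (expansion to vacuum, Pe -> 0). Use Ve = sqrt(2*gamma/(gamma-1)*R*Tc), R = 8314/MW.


R = 8314 / 24.6 = 337.97 J/(kg.K)
Ve = sqrt(2 * 1.16 / (1.16 - 1) * 337.97 * 3228) = 3977 m/s

3977 m/s


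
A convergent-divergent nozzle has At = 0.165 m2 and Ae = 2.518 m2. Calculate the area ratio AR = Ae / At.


AR = 2.518 / 0.165 = 15.3

15.3


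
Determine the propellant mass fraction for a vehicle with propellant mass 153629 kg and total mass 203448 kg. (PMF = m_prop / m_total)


PMF = 153629 / 203448 = 0.755

0.755


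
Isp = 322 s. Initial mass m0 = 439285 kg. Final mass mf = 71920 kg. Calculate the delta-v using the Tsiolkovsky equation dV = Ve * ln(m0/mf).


Ve = 322 * 9.81 = 3158.82 m/s
dV = 3158.82 * ln(439285/71920) = 5716 m/s

5716 m/s


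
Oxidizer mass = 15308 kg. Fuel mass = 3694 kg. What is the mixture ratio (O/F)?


MR = 15308 / 3694 = 4.14

4.14


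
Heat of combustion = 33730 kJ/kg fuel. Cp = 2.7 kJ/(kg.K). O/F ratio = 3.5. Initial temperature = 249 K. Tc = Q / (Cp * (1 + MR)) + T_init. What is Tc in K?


Tc = 33730 / (2.7 * (1 + 3.5)) + 249 = 3025 K

3025 K


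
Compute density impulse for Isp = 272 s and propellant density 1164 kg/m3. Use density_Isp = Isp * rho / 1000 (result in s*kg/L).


rho*Isp = 272 * 1164 / 1000 = 317 s*kg/L

317 s*kg/L


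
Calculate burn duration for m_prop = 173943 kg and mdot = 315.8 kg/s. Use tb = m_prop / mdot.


tb = 173943 / 315.8 = 550.8 s

550.8 s


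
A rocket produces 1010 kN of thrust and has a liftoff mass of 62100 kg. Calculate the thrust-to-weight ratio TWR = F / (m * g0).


TWR = 1010000 / (62100 * 9.81) = 1.66

1.66


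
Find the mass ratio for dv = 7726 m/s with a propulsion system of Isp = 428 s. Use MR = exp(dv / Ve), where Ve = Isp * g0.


Ve = 428 * 9.81 = 4198.68 m/s
MR = exp(7726 / 4198.68) = 6.297

6.297


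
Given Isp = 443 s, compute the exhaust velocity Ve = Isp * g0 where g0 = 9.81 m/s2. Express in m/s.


Ve = Isp * g0 = 443 * 9.81 = 4345.8 m/s

4345.8 m/s


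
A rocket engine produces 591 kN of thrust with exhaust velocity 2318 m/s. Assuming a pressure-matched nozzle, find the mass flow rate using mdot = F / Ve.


mdot = F / Ve = 591000 / 2318 = 255.0 kg/s

255.0 kg/s


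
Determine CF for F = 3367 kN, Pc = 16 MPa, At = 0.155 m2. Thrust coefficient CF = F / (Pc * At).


CF = 3367000 / (16e6 * 0.155) = 1.36

1.36


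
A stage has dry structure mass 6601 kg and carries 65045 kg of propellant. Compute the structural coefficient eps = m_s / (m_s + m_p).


eps = 6601 / (6601 + 65045) = 0.0921

0.0921


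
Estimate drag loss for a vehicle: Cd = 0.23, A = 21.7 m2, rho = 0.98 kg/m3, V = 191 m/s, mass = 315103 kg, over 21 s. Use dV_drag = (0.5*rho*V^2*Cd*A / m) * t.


D = 0.5 * 0.98 * 191^2 * 0.23 * 21.7 = 89217.57 N
a = 89217.57 / 315103 = 0.2831 m/s2
dV = 0.2831 * 21 = 5.9 m/s

5.9 m/s


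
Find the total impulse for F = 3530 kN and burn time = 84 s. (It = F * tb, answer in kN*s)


It = 3530 * 84 = 296520 kN*s

296520 kN*s


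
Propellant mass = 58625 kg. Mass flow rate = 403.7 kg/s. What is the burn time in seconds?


tb = 58625 / 403.7 = 145.2 s

145.2 s


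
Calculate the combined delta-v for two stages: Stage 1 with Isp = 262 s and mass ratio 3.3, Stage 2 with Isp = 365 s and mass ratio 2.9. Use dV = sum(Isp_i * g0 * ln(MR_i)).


dV1 = 262 * 9.81 * ln(3.3) = 3068.6 m/s
dV2 = 365 * 9.81 * ln(2.9) = 3812.4 m/s
Total dV = 3068.6 + 3812.4 = 6881.0 m/s ~ 6881 m/s

6881 m/s


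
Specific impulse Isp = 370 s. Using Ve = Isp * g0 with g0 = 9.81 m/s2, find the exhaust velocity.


Ve = Isp * g0 = 370 * 9.81 = 3629.7 m/s

3629.7 m/s


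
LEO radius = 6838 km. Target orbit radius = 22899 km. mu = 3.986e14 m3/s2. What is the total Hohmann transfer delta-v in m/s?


V1 = sqrt(mu/r1) = 7634.91 m/s
dV1 = V1*(sqrt(2*r2/(r1+r2)) - 1) = 1840.08 m/s
V2 = sqrt(mu/r2) = 4172.15 m/s
dV2 = V2*(1 - sqrt(2*r1/(r1+r2))) = 1342.77 m/s
Total dV = 3183 m/s

3183 m/s


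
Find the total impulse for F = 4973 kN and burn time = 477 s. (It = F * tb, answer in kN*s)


It = 4973 * 477 = 2372121 kN*s

2372121 kN*s


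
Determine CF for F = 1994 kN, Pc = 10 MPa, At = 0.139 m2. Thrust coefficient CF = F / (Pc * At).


CF = 1994000 / (10e6 * 0.139) = 1.43

1.43


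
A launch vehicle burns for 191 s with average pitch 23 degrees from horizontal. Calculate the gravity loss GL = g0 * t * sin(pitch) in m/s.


GL = 9.81 * 191 * sin(23 deg) = 732 m/s

732 m/s


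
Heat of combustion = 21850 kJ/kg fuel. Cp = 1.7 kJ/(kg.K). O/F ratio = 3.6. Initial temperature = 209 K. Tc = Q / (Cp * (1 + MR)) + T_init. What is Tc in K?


Tc = 21850 / (1.7 * (1 + 3.6)) + 209 = 3003 K

3003 K


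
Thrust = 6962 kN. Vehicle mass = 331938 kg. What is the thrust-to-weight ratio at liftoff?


TWR = 6962000 / (331938 * 9.81) = 2.14

2.14


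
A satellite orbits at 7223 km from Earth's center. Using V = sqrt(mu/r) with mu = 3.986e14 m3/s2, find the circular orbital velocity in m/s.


V = sqrt(3.986e14 / 7223000) = 7429 m/s

7429 m/s


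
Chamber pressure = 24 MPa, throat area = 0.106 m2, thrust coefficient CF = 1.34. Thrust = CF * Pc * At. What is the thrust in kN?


F = 1.34 * 24e6 * 0.106 = 3.4090e+06 N = 3409.0 kN

3409.0 kN


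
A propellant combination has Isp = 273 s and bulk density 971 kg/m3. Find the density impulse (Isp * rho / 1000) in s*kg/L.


rho*Isp = 273 * 971 / 1000 = 265 s*kg/L

265 s*kg/L


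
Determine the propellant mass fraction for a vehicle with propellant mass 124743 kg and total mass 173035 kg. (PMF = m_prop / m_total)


PMF = 124743 / 173035 = 0.721

0.721


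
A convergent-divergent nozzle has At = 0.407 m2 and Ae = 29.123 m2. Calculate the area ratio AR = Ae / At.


AR = 29.123 / 0.407 = 71.6

71.6


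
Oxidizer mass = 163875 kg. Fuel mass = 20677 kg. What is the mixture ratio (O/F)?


MR = 163875 / 20677 = 7.93

7.93


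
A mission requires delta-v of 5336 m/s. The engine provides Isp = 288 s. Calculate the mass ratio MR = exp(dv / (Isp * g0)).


Ve = 288 * 9.81 = 2825.28 m/s
MR = exp(5336 / 2825.28) = 6.611

6.611


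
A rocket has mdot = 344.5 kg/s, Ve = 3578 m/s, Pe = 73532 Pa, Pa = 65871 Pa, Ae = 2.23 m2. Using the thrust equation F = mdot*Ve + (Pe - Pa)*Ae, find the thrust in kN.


F = 344.5 * 3578 + (73532 - 65871) * 2.23 = 1.2497e+06 N = 1249.7 kN

1249.7 kN


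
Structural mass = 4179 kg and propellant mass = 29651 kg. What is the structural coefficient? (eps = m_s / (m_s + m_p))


eps = 4179 / (4179 + 29651) = 0.1235

0.1235


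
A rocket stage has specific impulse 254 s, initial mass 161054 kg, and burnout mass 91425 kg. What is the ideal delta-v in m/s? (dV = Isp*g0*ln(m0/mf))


Ve = 254 * 9.81 = 2491.74 m/s
dV = 2491.74 * ln(161054/91425) = 1411 m/s

1411 m/s


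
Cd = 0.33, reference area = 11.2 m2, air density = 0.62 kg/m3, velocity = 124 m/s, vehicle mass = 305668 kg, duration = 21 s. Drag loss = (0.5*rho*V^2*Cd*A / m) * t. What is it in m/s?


D = 0.5 * 0.62 * 124^2 * 0.33 * 11.2 = 17617.21 N
a = 17617.21 / 305668 = 0.0576 m/s2
dV = 0.0576 * 21 = 1.2 m/s

1.2 m/s


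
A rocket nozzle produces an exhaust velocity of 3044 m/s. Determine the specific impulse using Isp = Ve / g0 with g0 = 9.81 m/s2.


Isp = Ve / g0 = 3044 / 9.81 = 310.3 s

310.3 s


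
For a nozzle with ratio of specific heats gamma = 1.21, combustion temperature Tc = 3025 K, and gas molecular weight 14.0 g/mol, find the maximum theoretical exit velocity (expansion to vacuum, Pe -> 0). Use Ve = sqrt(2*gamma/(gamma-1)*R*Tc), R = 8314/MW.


R = 8314 / 14.0 = 593.86 J/(kg.K)
Ve = sqrt(2 * 1.21 / (1.21 - 1) * 593.86 * 3025) = 4550 m/s

4550 m/s


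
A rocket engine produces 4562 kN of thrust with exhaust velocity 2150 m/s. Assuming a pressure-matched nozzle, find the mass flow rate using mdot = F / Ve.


mdot = F / Ve = 4562000 / 2150 = 2121.9 kg/s

2121.9 kg/s


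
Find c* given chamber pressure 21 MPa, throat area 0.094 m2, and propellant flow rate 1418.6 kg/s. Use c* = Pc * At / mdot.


c* = 21e6 * 0.094 / 1418.6 = 1392 m/s

1392 m/s


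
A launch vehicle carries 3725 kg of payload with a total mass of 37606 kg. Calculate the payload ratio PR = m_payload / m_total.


PR = 3725 / 37606 = 0.0991

0.0991


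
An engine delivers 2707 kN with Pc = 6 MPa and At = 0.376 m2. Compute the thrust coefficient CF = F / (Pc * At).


CF = 2707000 / (6e6 * 0.376) = 1.2

1.2


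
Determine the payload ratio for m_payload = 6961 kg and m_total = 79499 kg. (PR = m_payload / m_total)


PR = 6961 / 79499 = 0.0876

0.0876


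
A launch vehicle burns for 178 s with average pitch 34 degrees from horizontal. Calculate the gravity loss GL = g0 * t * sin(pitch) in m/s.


GL = 9.81 * 178 * sin(34 deg) = 976 m/s

976 m/s


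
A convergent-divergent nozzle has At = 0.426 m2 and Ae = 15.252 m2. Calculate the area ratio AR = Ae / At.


AR = 15.252 / 0.426 = 35.8

35.8


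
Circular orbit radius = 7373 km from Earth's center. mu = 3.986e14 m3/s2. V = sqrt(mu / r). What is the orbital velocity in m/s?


V = sqrt(3.986e14 / 7373000) = 7353 m/s

7353 m/s


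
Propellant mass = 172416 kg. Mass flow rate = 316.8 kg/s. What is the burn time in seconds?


tb = 172416 / 316.8 = 544.2 s

544.2 s


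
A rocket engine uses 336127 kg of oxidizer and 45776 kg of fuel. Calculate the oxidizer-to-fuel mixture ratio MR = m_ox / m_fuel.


MR = 336127 / 45776 = 7.34

7.34


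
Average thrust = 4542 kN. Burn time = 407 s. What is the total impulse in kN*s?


It = 4542 * 407 = 1848594 kN*s

1848594 kN*s


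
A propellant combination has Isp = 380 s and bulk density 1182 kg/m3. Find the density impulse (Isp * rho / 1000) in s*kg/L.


rho*Isp = 380 * 1182 / 1000 = 449 s*kg/L

449 s*kg/L


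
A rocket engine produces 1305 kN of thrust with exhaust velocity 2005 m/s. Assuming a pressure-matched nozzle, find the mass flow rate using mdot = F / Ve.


mdot = F / Ve = 1305000 / 2005 = 650.9 kg/s

650.9 kg/s


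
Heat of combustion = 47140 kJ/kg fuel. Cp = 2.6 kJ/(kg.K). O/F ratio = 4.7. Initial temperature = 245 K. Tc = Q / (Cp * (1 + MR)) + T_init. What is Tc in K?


Tc = 47140 / (2.6 * (1 + 4.7)) + 245 = 3426 K

3426 K


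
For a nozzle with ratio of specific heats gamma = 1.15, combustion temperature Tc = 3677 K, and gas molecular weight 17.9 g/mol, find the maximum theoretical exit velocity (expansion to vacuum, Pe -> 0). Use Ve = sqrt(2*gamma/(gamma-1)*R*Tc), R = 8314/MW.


R = 8314 / 17.9 = 464.47 J/(kg.K)
Ve = sqrt(2 * 1.15 / (1.15 - 1) * 464.47 * 3677) = 5117 m/s

5117 m/s


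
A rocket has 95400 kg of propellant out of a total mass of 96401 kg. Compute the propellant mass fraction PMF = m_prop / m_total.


PMF = 95400 / 96401 = 0.99

0.99


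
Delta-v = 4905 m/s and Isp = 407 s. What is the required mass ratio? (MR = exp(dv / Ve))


Ve = 407 * 9.81 = 3992.67 m/s
MR = exp(4905 / 3992.67) = 3.416

3.416


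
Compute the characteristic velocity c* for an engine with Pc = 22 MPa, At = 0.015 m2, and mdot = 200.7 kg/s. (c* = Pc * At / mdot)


c* = 22e6 * 0.015 / 200.7 = 1644 m/s

1644 m/s


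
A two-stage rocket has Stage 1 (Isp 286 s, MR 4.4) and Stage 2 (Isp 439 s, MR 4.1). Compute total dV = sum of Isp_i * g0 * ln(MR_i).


dV1 = 286 * 9.81 * ln(4.4) = 4156.9 m/s
dV2 = 439 * 9.81 * ln(4.1) = 6076.5 m/s
Total dV = 4156.9 + 6076.5 = 10233.4 m/s ~ 10233 m/s

10233 m/s


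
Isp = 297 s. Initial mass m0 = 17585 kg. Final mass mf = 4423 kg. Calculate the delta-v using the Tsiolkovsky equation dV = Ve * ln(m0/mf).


Ve = 297 * 9.81 = 2913.57 m/s
dV = 2913.57 * ln(17585/4423) = 4021 m/s

4021 m/s


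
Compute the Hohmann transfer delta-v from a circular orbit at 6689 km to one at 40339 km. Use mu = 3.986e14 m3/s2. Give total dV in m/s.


V1 = sqrt(mu/r1) = 7719.48 m/s
dV1 = V1*(sqrt(2*r2/(r1+r2)) - 1) = 2391.36 m/s
V2 = sqrt(mu/r2) = 3143.45 m/s
dV2 = V2*(1 - sqrt(2*r1/(r1+r2))) = 1466.87 m/s
Total dV = 3858 m/s

3858 m/s


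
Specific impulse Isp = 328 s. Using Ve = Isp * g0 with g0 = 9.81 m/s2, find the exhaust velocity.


Ve = Isp * g0 = 328 * 9.81 = 3217.7 m/s

3217.7 m/s


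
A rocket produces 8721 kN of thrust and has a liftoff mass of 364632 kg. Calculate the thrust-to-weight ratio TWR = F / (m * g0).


TWR = 8721000 / (364632 * 9.81) = 2.44

2.44


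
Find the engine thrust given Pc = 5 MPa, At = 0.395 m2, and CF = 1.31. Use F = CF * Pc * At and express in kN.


F = 1.31 * 5e6 * 0.395 = 2.5873e+06 N = 2587.3 kN

2587.3 kN


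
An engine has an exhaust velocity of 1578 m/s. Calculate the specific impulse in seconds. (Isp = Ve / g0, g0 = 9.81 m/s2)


Isp = Ve / g0 = 1578 / 9.81 = 160.9 s

160.9 s


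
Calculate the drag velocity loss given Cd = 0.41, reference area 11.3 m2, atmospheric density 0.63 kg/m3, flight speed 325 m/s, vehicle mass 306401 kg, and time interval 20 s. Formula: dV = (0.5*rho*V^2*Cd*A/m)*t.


D = 0.5 * 0.63 * 325^2 * 0.41 * 11.3 = 154148.6 N
a = 154148.6 / 306401 = 0.5031 m/s2
dV = 0.5031 * 20 = 10.1 m/s

10.1 m/s


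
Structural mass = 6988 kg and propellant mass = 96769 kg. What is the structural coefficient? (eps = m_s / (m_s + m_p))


eps = 6988 / (6988 + 96769) = 0.0673

0.0673


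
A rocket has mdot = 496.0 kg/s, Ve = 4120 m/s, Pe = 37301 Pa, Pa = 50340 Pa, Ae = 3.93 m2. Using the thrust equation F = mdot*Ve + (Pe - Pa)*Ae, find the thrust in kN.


F = 496.0 * 4120 + (37301 - 50340) * 3.93 = 1.9923e+06 N = 1992.3 kN

1992.3 kN


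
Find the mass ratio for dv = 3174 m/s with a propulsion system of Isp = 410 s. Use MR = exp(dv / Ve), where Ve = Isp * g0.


Ve = 410 * 9.81 = 4022.1 m/s
MR = exp(3174 / 4022.1) = 2.202

2.202


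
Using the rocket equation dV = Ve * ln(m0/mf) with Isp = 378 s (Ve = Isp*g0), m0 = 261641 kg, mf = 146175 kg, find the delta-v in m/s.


Ve = 378 * 9.81 = 3708.18 m/s
dV = 3708.18 * ln(261641/146175) = 2159 m/s

2159 m/s


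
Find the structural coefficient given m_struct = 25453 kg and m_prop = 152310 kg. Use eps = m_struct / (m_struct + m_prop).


eps = 25453 / (25453 + 152310) = 0.1432

0.1432


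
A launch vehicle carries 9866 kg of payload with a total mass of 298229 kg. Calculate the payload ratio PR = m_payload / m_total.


PR = 9866 / 298229 = 0.0331

0.0331


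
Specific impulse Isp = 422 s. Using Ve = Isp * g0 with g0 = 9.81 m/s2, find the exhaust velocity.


Ve = Isp * g0 = 422 * 9.81 = 4139.8 m/s

4139.8 m/s


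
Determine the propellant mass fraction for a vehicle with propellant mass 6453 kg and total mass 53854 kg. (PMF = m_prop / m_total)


PMF = 6453 / 53854 = 0.12

0.12


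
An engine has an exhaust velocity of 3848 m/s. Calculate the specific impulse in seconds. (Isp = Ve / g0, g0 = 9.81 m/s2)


Isp = Ve / g0 = 3848 / 9.81 = 392.3 s

392.3 s


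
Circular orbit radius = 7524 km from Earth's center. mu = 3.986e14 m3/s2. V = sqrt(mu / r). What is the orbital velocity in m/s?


V = sqrt(3.986e14 / 7524000) = 7279 m/s

7279 m/s


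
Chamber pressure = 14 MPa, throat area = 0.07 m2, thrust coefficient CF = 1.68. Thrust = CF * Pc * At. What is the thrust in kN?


F = 1.68 * 14e6 * 0.07 = 1.6464e+06 N = 1646.4 kN

1646.4 kN


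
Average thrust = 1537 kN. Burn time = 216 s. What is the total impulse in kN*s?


It = 1537 * 216 = 331992 kN*s

331992 kN*s


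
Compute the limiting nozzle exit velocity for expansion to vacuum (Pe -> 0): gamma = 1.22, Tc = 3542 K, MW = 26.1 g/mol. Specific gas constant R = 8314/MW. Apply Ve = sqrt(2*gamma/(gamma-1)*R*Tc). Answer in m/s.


R = 8314 / 26.1 = 318.54 J/(kg.K)
Ve = sqrt(2 * 1.22 / (1.22 - 1) * 318.54 * 3542) = 3537 m/s

3537 m/s


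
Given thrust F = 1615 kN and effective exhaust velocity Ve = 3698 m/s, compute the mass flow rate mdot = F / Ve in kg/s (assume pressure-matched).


mdot = F / Ve = 1615000 / 3698 = 436.7 kg/s

436.7 kg/s


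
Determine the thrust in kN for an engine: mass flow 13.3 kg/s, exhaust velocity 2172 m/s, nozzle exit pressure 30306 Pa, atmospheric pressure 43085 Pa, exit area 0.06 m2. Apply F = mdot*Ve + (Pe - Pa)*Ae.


F = 13.3 * 2172 + (30306 - 43085) * 0.06 = 28121.0 N = 28.1 kN

28.1 kN


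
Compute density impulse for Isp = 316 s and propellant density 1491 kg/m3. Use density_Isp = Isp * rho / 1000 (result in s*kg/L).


rho*Isp = 316 * 1491 / 1000 = 471 s*kg/L

471 s*kg/L


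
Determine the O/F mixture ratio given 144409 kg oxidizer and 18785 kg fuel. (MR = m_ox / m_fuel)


MR = 144409 / 18785 = 7.69

7.69


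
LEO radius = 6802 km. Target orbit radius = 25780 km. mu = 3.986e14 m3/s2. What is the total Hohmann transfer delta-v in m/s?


V1 = sqrt(mu/r1) = 7655.09 m/s
dV1 = V1*(sqrt(2*r2/(r1+r2)) - 1) = 1974.72 m/s
V2 = sqrt(mu/r2) = 3932.12 m/s
dV2 = V2*(1 - sqrt(2*r1/(r1+r2))) = 1391.32 m/s
Total dV = 3366 m/s

3366 m/s


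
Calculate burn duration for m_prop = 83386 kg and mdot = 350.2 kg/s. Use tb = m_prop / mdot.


tb = 83386 / 350.2 = 238.1 s

238.1 s


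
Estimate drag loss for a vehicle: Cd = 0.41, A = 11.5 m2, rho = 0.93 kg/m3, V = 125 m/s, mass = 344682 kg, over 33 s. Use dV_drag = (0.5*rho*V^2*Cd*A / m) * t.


D = 0.5 * 0.93 * 125^2 * 0.41 * 11.5 = 34257.42 N
a = 34257.42 / 344682 = 0.0994 m/s2
dV = 0.0994 * 33 = 3.3 m/s

3.3 m/s


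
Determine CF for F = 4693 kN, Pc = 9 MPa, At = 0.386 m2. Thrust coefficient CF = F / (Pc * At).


CF = 4693000 / (9e6 * 0.386) = 1.35

1.35


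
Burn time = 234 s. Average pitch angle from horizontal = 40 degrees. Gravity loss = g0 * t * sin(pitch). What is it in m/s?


GL = 9.81 * 234 * sin(40 deg) = 1476 m/s

1476 m/s


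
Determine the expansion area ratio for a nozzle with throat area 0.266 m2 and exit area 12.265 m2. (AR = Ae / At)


AR = 12.265 / 0.266 = 46.1

46.1


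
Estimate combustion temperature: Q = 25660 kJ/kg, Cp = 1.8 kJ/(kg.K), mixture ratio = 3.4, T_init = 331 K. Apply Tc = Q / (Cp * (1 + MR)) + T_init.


Tc = 25660 / (1.8 * (1 + 3.4)) + 331 = 3571 K

3571 K


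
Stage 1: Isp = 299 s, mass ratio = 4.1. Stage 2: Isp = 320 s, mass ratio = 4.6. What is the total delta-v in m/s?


dV1 = 299 * 9.81 * ln(4.1) = 4138.7 m/s
dV2 = 320 * 9.81 * ln(4.6) = 4790.6 m/s
Total dV = 4138.7 + 4790.6 = 8929.3 m/s ~ 8929 m/s

8929 m/s


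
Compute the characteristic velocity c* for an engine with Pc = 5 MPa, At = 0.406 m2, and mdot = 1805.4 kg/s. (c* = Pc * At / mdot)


c* = 5e6 * 0.406 / 1805.4 = 1124 m/s

1124 m/s


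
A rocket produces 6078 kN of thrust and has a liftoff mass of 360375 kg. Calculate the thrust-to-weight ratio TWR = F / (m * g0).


TWR = 6078000 / (360375 * 9.81) = 1.72

1.72


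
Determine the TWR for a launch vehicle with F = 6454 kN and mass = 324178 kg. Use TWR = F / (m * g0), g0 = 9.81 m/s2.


TWR = 6454000 / (324178 * 9.81) = 2.03

2.03


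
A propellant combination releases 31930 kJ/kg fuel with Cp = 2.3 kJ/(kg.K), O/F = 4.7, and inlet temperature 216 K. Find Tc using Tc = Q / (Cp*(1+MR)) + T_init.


Tc = 31930 / (2.3 * (1 + 4.7)) + 216 = 2652 K

2652 K


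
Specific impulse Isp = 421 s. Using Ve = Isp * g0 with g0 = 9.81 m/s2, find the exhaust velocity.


Ve = Isp * g0 = 421 * 9.81 = 4130.0 m/s

4130.0 m/s


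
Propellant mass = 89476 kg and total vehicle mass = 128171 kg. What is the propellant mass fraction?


PMF = 89476 / 128171 = 0.698

0.698


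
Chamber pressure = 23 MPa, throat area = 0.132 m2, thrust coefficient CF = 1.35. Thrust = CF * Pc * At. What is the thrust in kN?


F = 1.35 * 23e6 * 0.132 = 4.0986e+06 N = 4098.6 kN

4098.6 kN


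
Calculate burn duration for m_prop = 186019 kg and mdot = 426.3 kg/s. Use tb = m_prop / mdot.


tb = 186019 / 426.3 = 436.4 s

436.4 s


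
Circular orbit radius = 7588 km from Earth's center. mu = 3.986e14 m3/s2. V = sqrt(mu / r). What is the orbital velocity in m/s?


V = sqrt(3.986e14 / 7588000) = 7248 m/s

7248 m/s


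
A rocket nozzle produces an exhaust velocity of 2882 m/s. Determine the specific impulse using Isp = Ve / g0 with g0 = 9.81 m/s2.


Isp = Ve / g0 = 2882 / 9.81 = 293.8 s

293.8 s


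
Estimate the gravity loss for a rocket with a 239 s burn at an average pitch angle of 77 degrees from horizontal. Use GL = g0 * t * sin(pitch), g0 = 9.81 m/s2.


GL = 9.81 * 239 * sin(77 deg) = 2284 m/s

2284 m/s


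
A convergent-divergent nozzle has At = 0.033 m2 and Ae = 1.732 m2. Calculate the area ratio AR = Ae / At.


AR = 1.732 / 0.033 = 52.5

52.5


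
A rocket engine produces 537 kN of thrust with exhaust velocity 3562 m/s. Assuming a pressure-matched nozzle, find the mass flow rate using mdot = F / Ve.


mdot = F / Ve = 537000 / 3562 = 150.8 kg/s

150.8 kg/s


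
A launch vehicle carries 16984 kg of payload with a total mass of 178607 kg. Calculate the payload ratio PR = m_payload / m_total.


PR = 16984 / 178607 = 0.0951

0.0951


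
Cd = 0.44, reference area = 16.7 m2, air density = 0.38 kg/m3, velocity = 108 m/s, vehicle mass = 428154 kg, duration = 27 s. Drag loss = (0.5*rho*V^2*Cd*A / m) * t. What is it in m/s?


D = 0.5 * 0.38 * 108^2 * 0.44 * 16.7 = 16284.34 N
a = 16284.34 / 428154 = 0.038 m/s2
dV = 0.038 * 27 = 1.0 m/s

1.0 m/s


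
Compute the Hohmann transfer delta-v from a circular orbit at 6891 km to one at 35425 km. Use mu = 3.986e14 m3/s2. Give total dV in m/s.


V1 = sqrt(mu/r1) = 7605.5 m/s
dV1 = V1*(sqrt(2*r2/(r1+r2)) - 1) = 2235.64 m/s
V2 = sqrt(mu/r2) = 3354.39 m/s
dV2 = V2*(1 - sqrt(2*r1/(r1+r2))) = 1440.06 m/s
Total dV = 3676 m/s

3676 m/s


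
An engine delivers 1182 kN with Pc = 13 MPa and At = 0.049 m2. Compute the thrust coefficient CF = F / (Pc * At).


CF = 1182000 / (13e6 * 0.049) = 1.86

1.86


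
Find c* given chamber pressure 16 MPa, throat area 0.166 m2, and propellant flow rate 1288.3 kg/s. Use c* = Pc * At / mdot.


c* = 16e6 * 0.166 / 1288.3 = 2062 m/s

2062 m/s


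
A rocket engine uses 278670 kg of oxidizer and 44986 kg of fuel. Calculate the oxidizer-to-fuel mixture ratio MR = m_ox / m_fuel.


MR = 278670 / 44986 = 6.19

6.19


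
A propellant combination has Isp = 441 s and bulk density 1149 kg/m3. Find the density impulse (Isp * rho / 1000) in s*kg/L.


rho*Isp = 441 * 1149 / 1000 = 507 s*kg/L

507 s*kg/L


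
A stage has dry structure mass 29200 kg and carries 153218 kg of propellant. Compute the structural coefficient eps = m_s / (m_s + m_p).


eps = 29200 / (29200 + 153218) = 0.1601

0.1601


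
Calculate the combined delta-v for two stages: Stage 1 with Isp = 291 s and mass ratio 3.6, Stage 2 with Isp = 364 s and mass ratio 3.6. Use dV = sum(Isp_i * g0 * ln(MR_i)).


dV1 = 291 * 9.81 * ln(3.6) = 3656.7 m/s
dV2 = 364 * 9.81 * ln(3.6) = 4574.0 m/s
Total dV = 3656.7 + 4574.0 = 8230.7 m/s ~ 8231 m/s

8231 m/s


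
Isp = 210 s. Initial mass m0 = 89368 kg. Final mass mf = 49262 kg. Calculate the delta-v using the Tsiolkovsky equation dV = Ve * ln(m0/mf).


Ve = 210 * 9.81 = 2060.1 m/s
dV = 2060.1 * ln(89368/49262) = 1227 m/s

1227 m/s


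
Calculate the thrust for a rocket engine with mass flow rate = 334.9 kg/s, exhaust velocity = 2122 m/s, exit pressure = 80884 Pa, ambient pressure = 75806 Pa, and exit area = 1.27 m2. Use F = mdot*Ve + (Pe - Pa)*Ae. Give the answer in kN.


F = 334.9 * 2122 + (80884 - 75806) * 1.27 = 717107.0 N = 717.1 kN

717.1 kN


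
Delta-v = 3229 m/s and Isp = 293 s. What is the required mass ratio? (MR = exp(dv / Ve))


Ve = 293 * 9.81 = 2874.33 m/s
MR = exp(3229 / 2874.33) = 3.075

3.075


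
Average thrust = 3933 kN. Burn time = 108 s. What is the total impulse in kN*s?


It = 3933 * 108 = 424764 kN*s

424764 kN*s


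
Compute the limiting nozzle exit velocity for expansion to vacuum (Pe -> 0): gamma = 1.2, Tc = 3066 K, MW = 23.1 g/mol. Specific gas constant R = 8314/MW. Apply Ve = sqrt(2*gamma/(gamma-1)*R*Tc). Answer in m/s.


R = 8314 / 23.1 = 359.91 J/(kg.K)
Ve = sqrt(2 * 1.2 / (1.2 - 1) * 359.91 * 3066) = 3639 m/s

3639 m/s


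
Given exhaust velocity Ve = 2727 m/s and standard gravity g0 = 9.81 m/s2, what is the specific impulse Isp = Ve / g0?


Isp = Ve / g0 = 2727 / 9.81 = 278.0 s

278.0 s


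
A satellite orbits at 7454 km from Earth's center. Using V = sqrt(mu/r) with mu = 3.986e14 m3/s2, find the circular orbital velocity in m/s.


V = sqrt(3.986e14 / 7454000) = 7313 m/s

7313 m/s


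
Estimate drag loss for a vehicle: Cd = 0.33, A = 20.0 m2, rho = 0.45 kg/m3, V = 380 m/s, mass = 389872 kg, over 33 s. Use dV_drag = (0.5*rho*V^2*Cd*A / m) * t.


D = 0.5 * 0.45 * 380^2 * 0.33 * 20.0 = 214434.0 N
a = 214434.0 / 389872 = 0.55 m/s2
dV = 0.55 * 33 = 18.2 m/s

18.2 m/s


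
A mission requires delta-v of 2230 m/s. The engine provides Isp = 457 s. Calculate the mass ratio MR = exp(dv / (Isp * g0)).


Ve = 457 * 9.81 = 4483.17 m/s
MR = exp(2230 / 4483.17) = 1.644

1.644


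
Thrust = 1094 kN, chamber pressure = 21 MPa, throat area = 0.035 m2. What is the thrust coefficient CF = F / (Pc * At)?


CF = 1094000 / (21e6 * 0.035) = 1.49

1.49


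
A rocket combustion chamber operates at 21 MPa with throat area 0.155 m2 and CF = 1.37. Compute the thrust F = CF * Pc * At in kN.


F = 1.37 * 21e6 * 0.155 = 4.4594e+06 N = 4459.4 kN

4459.4 kN


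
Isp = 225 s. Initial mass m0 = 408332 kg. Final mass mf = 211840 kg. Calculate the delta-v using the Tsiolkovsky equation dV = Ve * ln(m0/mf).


Ve = 225 * 9.81 = 2207.25 m/s
dV = 2207.25 * ln(408332/211840) = 1449 m/s

1449 m/s


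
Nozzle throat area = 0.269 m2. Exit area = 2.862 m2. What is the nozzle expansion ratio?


AR = 2.862 / 0.269 = 10.6

10.6


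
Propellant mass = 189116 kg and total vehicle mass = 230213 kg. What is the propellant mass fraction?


PMF = 189116 / 230213 = 0.821

0.821


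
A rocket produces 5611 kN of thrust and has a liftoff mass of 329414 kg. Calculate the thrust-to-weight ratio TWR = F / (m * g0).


TWR = 5611000 / (329414 * 9.81) = 1.74

1.74


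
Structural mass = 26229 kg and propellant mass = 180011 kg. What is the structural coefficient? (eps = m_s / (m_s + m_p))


eps = 26229 / (26229 + 180011) = 0.1272

0.1272


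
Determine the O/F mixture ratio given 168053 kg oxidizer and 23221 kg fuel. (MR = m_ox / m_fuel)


MR = 168053 / 23221 = 7.24

7.24


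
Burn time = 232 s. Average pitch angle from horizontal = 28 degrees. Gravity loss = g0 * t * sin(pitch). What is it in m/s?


GL = 9.81 * 232 * sin(28 deg) = 1068 m/s

1068 m/s
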